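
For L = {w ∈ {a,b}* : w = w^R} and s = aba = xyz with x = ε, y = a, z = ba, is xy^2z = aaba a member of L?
No

xy²z = ε · aa · ba = aaba.
aaba reversed is abaa ≠ aaba, so it is not a palindrome and is not in L.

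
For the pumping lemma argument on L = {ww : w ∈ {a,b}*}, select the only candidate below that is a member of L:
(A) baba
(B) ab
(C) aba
(A) baba

The pumping lemma is applied to a string s that lies in L, so first check membership of each option:
- (A) baba splits into halves ba · ba, which are equal, so it is in L (w = ba) ✓
- (B) ab has length 2; its halves are a and b, which differ, so it is not in L ✗
- (C) aba has odd length 3, so it cannot be written as ww and is not in L ✗

Only (A) baba is in L, so it is the only candidate that could play the role of s.
(In a complete proof one picks s in terms of the pumping length p so that |s| ≥ p is guaranteed; a fixed string like baba illustrates the shape of such an s.)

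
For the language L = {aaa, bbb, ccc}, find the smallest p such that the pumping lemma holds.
p = 4

For a finite language L, the pumping lemma holds vacuously if p > max|s| for s ∈ L.

The longest string in L = {aaa, bbb, ccc} has length 3.
If p = 4, then no string s ∈ L has |s| ≥ p, so the condition is vacuously true.

The minimum pumping length is p = 4.

Why no smaller p works: for any p ≤ 3, the longest string s ∈ L has |s| = 3 ≥ p, so it would
have to be pumpable; but pumping up (i = 2, 3, ...) produces ever longer strings, which cannot all lie in the
finite language L. So the pumping property fails for every p ≤ 3.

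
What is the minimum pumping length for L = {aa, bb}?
p = 3

For a finite language L, the pumping lemma holds vacuously if p > max|s| for s ∈ L.

The longest string in L = {aa, bb} has length 2.
If p = 3, then no string s ∈ L has |s| ≥ p, so the condition is vacuously true.

The minimum pumping length is p = 3.

Why no smaller p works: for any p ≤ 2, the longest string s ∈ L has |s| = 2 ≥ p, so it would
have to be pumpable; but pumping up (i = 2, 3, ...) produces ever longer strings, which cannot all lie in the
finite language L. So the pumping property fails for every p ≤ 2.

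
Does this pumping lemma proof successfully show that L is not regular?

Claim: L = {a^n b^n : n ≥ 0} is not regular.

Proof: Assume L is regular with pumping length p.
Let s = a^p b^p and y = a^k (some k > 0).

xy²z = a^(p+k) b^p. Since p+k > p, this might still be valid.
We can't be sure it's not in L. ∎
The proof is INCORRECT.

Error: The conclusion is wrong.
xy²z = a^(p+k) b^p is definitely NOT in L because the number of a's (p+k) ≠ number of b's (p).
The proof incorrectly doubts what is actually a valid contradiction.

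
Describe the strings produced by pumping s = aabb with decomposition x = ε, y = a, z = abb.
{xy^i z : i ≥ 0} = {a^(i+1) b^2 : i ≥ 0} = {abb, aabb, aaabb, ...}

With x = ε, y = a, z = abb: Starting with aabb and pumping the first 'a' (z = abb keeps the second 'a'), we get strings with i+1 a's followed by 2 b's for i = 0, 1, 2, ...; note bb is not produced because z always contributes one a.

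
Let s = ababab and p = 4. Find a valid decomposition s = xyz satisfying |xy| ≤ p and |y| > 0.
x = 'ab', y = 'a', z = 'bab'

For s = ababab and p = 4, one valid decomposition is:
- x = 'ab' (length 2)
- y = 'a' (length 1)
- z = 'bab' (length 3)

Verification:
- xyz = 'ab' + 'a' + 'bab' = ababab ✓
- |xy| = 3 ≤ 4 ✓
- |y| = 1 > 0 ✓

All pumping lemma constraints are satisfied.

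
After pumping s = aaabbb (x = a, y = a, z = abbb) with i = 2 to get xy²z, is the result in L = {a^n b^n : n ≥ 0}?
No

xy²z = a · aa · abbb = aaaabbb.
aaaabbb has 4 a's and 3 b's; 4 ≠ 3, so it is not in L.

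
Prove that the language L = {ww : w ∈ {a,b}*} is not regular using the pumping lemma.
Assume for contradiction that L is regular, and let p ≥ 1 be the pumping length given by the pumping lemma.
Choose s = a^p b a^p b. Then s ∈ L (take w = a^p b) and |s| = 2p + 2 ≥ p.
By the pumping lemma, s = xyz for some x, y, z with |xy| ≤ p, |y| ≥ 1, and xy^i z ∈ L for every i ≥ 0.
Since |xy| ≤ p and the first p symbols of s are all a's, y = a^k for some k with 1 ≤ k ≤ p.

Take i = 2: t = xy²z = a^(p + k) b a^p b.
Suppose t = uu for some string u. The string t contains exactly two b's and ends in b, so u contains exactly one b and ends in b; hence u = a^j b for some j, and uu = a^j b a^j b. Comparing with t = a^(p + k) b a^p b forces j = p + k (first block) and j = p (second block), which is impossible since k ≥ 1. So t ∉ L.

This contradicts the pumping lemma, which requires xy^i z ∈ L for all i ≥ 0.
Hence L = {ww : w ∈ {a,b}*} is not regular. ∎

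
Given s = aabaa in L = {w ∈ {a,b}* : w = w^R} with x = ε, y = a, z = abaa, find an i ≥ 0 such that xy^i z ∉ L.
i = 0

xy⁰z = ε · ε · abaa = abaa; abaa reversed is aaba ≠ abaa, so it is not a palindrome and is not in L.
(Other choices also work, e.g. i = 2, 3; only i = 1 is guaranteed to stay in L since xy¹z = s.)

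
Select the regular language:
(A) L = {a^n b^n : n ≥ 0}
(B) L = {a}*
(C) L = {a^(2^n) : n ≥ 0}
(B) {a}*

(B) L = {a}* is regular.

This can be recognized by a finite automaton (DFA/NFA).
Regular expressions like {a}* define regular languages.

The other choices are not regular:
- {a^n b^n : n ≥ 0}: After pumping, the number of a's and b's become unequal
- {a^(2^n) : n ≥ 0}: After pumping, length is no longer a power of 2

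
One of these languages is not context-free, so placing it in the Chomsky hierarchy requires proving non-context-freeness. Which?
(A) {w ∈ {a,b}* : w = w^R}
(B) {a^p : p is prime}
(B) {a^p : p is prime}

(B) {a^p : p is prime} requires the CFL pumping lemma.

- {w ∈ {a,b}* : w = w^R} is context-free (but not regular)
  • Can be shown non-regular with the regular pumping lemma
  • After pumping, the string is no longer symmetric

- {a^p : p is prime} is NOT context-free
  • Requires the CFL pumping lemma to prove
  • The CFL pumping lemma also fails because prime gaps are unbounded

The CFL pumping lemma is "stronger" in that it can prove non-membership
in the larger class of context-free languages.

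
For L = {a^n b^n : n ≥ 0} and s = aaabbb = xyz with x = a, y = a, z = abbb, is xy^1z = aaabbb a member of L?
Yes

xy¹z = a · a · abbb = aaabbb.
aaabbb = a^3 b^3 has equal counts (3 = 3), so it is in L.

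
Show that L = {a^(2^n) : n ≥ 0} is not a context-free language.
Assume for contradiction that L is context-free, and let p ≥ 1 be the pumping length given by the pumping lemma for CFLs.
Choose s = a^(2^p). Then s ∈ L and |s| = 2^p ≥ p.
By the CFL pumping lemma, s = uvxyz for some u, v, x, y, z with |vxy| ≤ p, |vy| ≥ 1, and uv^i xy^i z ∈ L for every i ≥ 0.
All symbols are a's, so only lengths matter: let k = |vy|, with 1 ≤ k ≤ |vxy| ≤ p < 2^p.

Take i = 2: |uv²xy²z| = 2^p + k, and 2^p < 2^p + k < 2^p + 2^p = 2^(p+1).
So the length lies strictly between consecutive powers of two and is not a power of 2; uv²xy²z ∉ L.

This contradicts the CFL pumping lemma, which requires uv^i xy^i z ∈ L for all i ≥ 0.
Hence L = {a^(2^n) : n ≥ 0} is not context-free. ∎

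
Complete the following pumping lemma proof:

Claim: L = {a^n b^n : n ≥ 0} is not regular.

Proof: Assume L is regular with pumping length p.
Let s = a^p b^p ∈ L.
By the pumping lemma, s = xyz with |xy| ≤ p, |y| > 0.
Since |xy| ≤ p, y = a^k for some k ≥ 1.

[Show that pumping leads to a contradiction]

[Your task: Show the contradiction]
Consider xy²z = a^(p+k) b^p.

Since k ≥ 1, we have p + k > p.
So xy²z has more a's than b's: (p+k) a's vs p b's.
This means xy²z ∉ L because a^n b^n requires equal counts.

This contradicts the pumping lemma which states xy²z ∈ L.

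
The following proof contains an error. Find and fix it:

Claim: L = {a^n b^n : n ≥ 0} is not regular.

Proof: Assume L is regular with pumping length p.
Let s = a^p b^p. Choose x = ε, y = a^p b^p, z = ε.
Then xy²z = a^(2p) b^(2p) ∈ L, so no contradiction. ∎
Error: The decomposition violates |xy| ≤ p. With y = a^p b^p, |xy| = |y| = 2p > p. (The proof also miscomputes xy²z, which would be a^p b^p a^p b^p rather than a^(2p) b^(2p), and it wrongly treats one harmless decomposition as settling the matter — the prover does not get to choose the decomposition.)

Correction: The pumping lemma requires |xy| ≤ p, and the argument must handle every decomposition satisfying |xy| ≤ p, |y| ≥ 1. Since s starts with p a's, any such y consists only of a's, say y = a^k with k ≥ 1. Then xy²z = a^(p+k) b^p has unequal numbers of a's and b's, so xy²z ∉ L — the required contradiction.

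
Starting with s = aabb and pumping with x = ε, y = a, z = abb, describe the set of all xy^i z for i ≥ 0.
{xy^i z : i ≥ 0} = {a^(i+1) b^2 : i ≥ 0} = {abb, aabb, aaabb, ...}

With x = ε, y = a, z = abb: Starting with aabb and pumping the first 'a' (z = abb keeps the second 'a'), we get strings with i+1 a's followed by 2 b's for i = 0, 1, 2, ...; note bb is not produced because z always contributes one a.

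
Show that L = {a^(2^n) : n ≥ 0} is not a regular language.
Assume for contradiction that L is regular, and let p ≥ 1 be the pumping length given by the pumping lemma.
Choose s = a^(2^p). Then s ∈ L and |s| = 2^p ≥ p.
By the pumping lemma, s = xyz for some x, y, z with |xy| ≤ p, |y| ≥ 1, and xy^i z ∈ L for every i ≥ 0.
Here y = a^k for some k with 1 ≤ k ≤ |xy| ≤ p, and p < 2^p.

Take i = 2: |xy²z| = 2^p + k.
Now 2^p < 2^p + k ≤ 2^p + p < 2^p + 2^p = 2^(p+1).
So |xy²z| lies strictly between the consecutive powers of two 2^p and 2^(p+1), hence is not a power of 2, and xy²z ∉ L.

This contradicts the pumping lemma, which requires xy^i z ∈ L for all i ≥ 0.
Hence L = {a^(2^n) : n ≥ 0} is not regular. ∎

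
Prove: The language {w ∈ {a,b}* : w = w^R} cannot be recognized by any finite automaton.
Assume for contradiction that L is regular, and let p ≥ 1 be the pumping length given by the pumping lemma.
Choose s = a^p b a^p. Then s ∈ L (it reads the same in both directions) and |s| = 2p + 1 ≥ p.
By the pumping lemma, s = xyz for some x, y, z with |xy| ≤ p, |y| ≥ 1, and xy^i z ∈ L for every i ≥ 0.
Since |xy| ≤ p and the first p symbols of s are all a's, y = a^k for some k with 1 ≤ k ≤ p.

Take i = 0: xy⁰z = a^(p − k) b a^p.
Its reversal is a^p b a^(p − k). These differ because the block of a's before the unique b has length p − k in one and p in the other, and p − k ≠ p since k ≥ 1. So xy⁰z is not a palindrome, i.e. xy⁰z ∉ L.

This contradicts the pumping lemma, which requires xy^i z ∈ L for all i ≥ 0.
Hence L = {w ∈ {a,b}* : w = w^R} is not regular. ∎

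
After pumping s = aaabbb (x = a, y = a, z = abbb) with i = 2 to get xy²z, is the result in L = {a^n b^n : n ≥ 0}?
No

xy²z = a · aa · abbb = aaaabbb.
aaaabbb has 4 a's and 3 b's; 4 ≠ 3, so it is not in L.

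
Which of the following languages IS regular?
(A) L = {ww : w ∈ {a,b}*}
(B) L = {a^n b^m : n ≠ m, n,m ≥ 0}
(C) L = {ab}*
(C) {ab}*

(C) L = {ab}* is regular.

This can be recognized by a finite automaton (DFA/NFA).
Regular expressions like {ab}* define regular languages.

The other choices are not regular:
- {a^n b^m : n ≠ m, n,m ≥ 0}: After pumping a's, we can make n = m
- {ww : w ∈ {a,b}*}: After pumping, the two halves no longer match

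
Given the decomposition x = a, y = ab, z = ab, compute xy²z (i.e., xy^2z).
aababab

Given x = 'a', y = 'ab', z = 'ab' and i = 2:

xy^2z = x + y·y·...·y (2 times) + z
       = 'a' + 'ab'^2 + 'ab'
       = 'a' + 'abab' + 'ab'
       = 'aababab'

The pumped string is 'aababab' with length 7.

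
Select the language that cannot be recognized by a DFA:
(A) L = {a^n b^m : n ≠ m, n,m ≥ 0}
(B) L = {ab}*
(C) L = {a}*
(A) {a^n b^m : n ≠ m, n,m ≥ 0}

(A) L = {a^n b^m : n ≠ m, n,m ≥ 0} is NOT regular.

The pumping lemma can be used to prove this:
After pumping a's, we can make n = m

The other languages are regular because they can be recognized by finite automata.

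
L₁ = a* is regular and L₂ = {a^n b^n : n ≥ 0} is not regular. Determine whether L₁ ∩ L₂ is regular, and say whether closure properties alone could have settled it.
Yes — L₁ ∩ L₂ is regular.

A string of a* contains no b's, and the only string of {a^n b^n} with no b's is ε (n = 0). So L₁ ∩ L₂ = {ε}, a finite language, which is regular.

Note that the bare facts "L₁ regular, L₂ non-regular" do not settle the question by themselves: the closure of regular languages under ∪, ∩, complement and difference applies only when BOTH operands are regular. With a non-regular operand the result can come out regular or non-regular depending on the specific languages, so one has to work out L₁ ∩ L₂ for this particular pair, as above.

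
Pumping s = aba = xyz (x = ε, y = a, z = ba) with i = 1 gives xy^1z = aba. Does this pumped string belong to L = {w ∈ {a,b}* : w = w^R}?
Yes

xy¹z = ε · a · ba = aba.
aba reversed is aba, the same string, so it is a palindrome and is in L.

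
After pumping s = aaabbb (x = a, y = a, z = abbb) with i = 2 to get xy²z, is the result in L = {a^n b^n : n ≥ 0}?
No

xy²z = a · aa · abbb = aaaabbb.
aaaabbb has 4 a's and 3 b's; 4 ≠ 3, so it is not in L.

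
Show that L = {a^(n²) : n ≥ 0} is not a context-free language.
Assume for contradiction that L is context-free, and let p ≥ 1 be the pumping length given by the pumping lemma for CFLs.
Choose s = a^(p²). Then s ∈ L and |s| = p² ≥ p.
By the CFL pumping lemma, s = uvxyz for some u, v, x, y, z with |vxy| ≤ p, |vy| ≥ 1, and uv^i xy^i z ∈ L for every i ≥ 0.
All symbols are a's, so only lengths matter: let k = |vy|, with 1 ≤ k ≤ |vxy| ≤ p.

Take i = 2: |uv²xy²z| = p² + k, and p² < p² + k ≤ p² + p < (p + 1)².
So the length lies strictly between consecutive squares and is not a perfect square; uv²xy²z ∉ L.

This contradicts the CFL pumping lemma, which requires uv^i xy^i z ∈ L for all i ≥ 0.
Hence L = {a^(n²) : n ≥ 0} is not context-free. ∎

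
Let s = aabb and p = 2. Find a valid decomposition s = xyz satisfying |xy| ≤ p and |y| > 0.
x = '', y = 'aa', z = 'bb'

For s = aabb and p = 2, one valid decomposition is:
- x = '' (length 0)
- y = 'aa' (length 2)
- z = 'bb' (length 2)

Verification:
- xyz = '' + 'aa' + 'bb' = aabb ✓
- |xy| = 2 ≤ 2 ✓
- |y| = 2 > 0 ✓

All pumping lemma constraints are satisfied.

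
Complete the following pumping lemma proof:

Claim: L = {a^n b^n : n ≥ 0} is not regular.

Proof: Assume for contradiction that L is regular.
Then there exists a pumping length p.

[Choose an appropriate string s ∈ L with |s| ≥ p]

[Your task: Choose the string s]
s = a^p b^p

This string is in L (has equal a's and b's) and has length 2p ≥ p.
Any decomposition xyz with |xy| ≤ p means y consists only of a's,
so pumping will unbalance the counts.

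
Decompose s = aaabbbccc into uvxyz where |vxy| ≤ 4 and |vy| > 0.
u='aa', v='a', x='bb', y='b', z='ccc'

For s = aaabbbccc with pumping length p = 4:

One valid decomposition:
- u = 'aa'
- v = 'a'
- x = 'bb'
- y = 'b'
- z = 'ccc'

Verification:
- uvxyz = 'aa' + 'a' + 'bb' + 'b' + 'ccc' = aaabbbccc ✓
- |vxy| = |'abbb'| = 4 ≤ 4 ✓
- |vy| = |'ab'| = 2 > 0 ✓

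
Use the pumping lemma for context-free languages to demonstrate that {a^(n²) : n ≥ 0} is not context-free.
Assume for contradiction that L is context-free, and let p ≥ 1 be the pumping length given by the pumping lemma for CFLs.
Choose s = a^(p²). Then s ∈ L and |s| = p² ≥ p.
By the CFL pumping lemma, s = uvxyz for some u, v, x, y, z with |vxy| ≤ p, |vy| ≥ 1, and uv^i xy^i z ∈ L for every i ≥ 0.
All symbols are a's, so only lengths matter: let k = |vy|, with 1 ≤ k ≤ |vxy| ≤ p.

Take i = 2: |uv²xy²z| = p² + k, and p² < p² + k ≤ p² + p < (p + 1)².
So the length lies strictly between consecutive squares and is not a perfect square; uv²xy²z ∉ L.

This contradicts the CFL pumping lemma, which requires uv^i xy^i z ∈ L for all i ≥ 0.
Hence L = {a^(n²) : n ≥ 0} is not context-free. ∎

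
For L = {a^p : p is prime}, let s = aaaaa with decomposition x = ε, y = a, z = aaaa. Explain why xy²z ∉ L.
xy²z = aaaaaa ∉ L

Pumping with i = 2 replaces y = a by y² = aa:
- Original: s = xyz = aaaaa; aaaaa has length 5, which is prime, so it is in L
- Pumped: xy²z = ε · aa · aaaa = aaaaaa
- aaaaaa has length 6 = 2 × 3, which is not prime, so it is not in L

The pumping lemma would require xy²z ∈ L, so this decomposition yields a contradiction.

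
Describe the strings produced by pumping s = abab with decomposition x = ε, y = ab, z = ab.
{xy^i z : i ≥ 0} = {(ab)^(i+1) : i ≥ 0} = {ab, abab, ababab, ...}

With x = ε, y = ab, z = ab: Pumping 'ab' gives strings of alternating a's and b's.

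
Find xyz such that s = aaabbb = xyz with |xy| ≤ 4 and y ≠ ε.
x = '', y = 'aaab', z = 'bb'

For s = aaabbb and p = 4, one valid decomposition is:
- x = '' (length 0)
- y = 'aaab' (length 4)
- z = 'bb' (length 2)

Verification:
- xyz = '' + 'aaab' + 'bb' = aaabbb ✓
- |xy| = 4 ≤ 4 ✓
- |y| = 4 > 0 ✓

All pumping lemma constraints are satisfied.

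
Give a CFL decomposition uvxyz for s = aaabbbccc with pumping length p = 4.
u='aa', v='a', x='bb', y='b', z='ccc'

For s = aaabbbccc with pumping length p = 4:

One valid decomposition:
- u = 'aa'
- v = 'a'
- x = 'bb'
- y = 'b'
- z = 'ccc'

Verification:
- uvxyz = 'aa' + 'a' + 'bb' + 'b' + 'ccc' = aaabbbccc ✓
- |vxy| = |'abbb'| = 4 ≤ 4 ✓
- |vy| = |'ab'| = 2 > 0 ✓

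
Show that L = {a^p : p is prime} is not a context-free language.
Assume for contradiction that L is context-free, and let p ≥ 1 be the pumping length given by the pumping lemma for CFLs.
Choose a prime q with q ≥ p and let s = a^q. Then s ∈ L and |s| = q ≥ p.
By the CFL pumping lemma, s = uvxyz for some u, v, x, y, z with |vxy| ≤ p, |vy| ≥ 1, and uv^i xy^i z ∈ L for every i ≥ 0.
All symbols are a's, so only lengths matter: let k = |vy|, with 1 ≤ k ≤ p. Then |uv^i xy^i z| = q + (i − 1)k.

Take i = q + 1: the length is q + qk = q(k + 1).
Both factors satisfy q ≥ 2 and k + 1 ≥ 2, so q(k + 1) is composite and uv^(q+1) xy^(q+1) z ∉ L.

This contradicts the CFL pumping lemma, which requires uv^i xy^i z ∈ L for all i ≥ 0.
Hence L = {a^p : p is prime} is not context-free. ∎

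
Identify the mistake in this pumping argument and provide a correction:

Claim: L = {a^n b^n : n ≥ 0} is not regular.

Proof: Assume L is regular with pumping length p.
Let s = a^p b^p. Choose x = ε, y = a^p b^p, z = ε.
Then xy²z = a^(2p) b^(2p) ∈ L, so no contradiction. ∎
Error: The decomposition violates |xy| ≤ p. With y = a^p b^p, |xy| = |y| = 2p > p. (The proof also miscomputes xy²z, which would be a^p b^p a^p b^p rather than a^(2p) b^(2p), and it wrongly treats one harmless decomposition as settling the matter — the prover does not get to choose the decomposition.)

Correction: The pumping lemma requires |xy| ≤ p, and the argument must handle every decomposition satisfying |xy| ≤ p, |y| ≥ 1. Since s starts with p a's, any such y consists only of a's, say y = a^k with k ≥ 1. Then xy²z = a^(p+k) b^p has unequal numbers of a's and b's, so xy²z ∉ L — the required contradiction.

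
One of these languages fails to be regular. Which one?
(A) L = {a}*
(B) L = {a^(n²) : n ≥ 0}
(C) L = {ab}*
(B) {a^(n²) : n ≥ 0}

(B) L = {a^(n²) : n ≥ 0} is NOT regular.

The pumping lemma can be used to prove this:
After pumping, length is no longer a perfect square

The other languages are regular because they can be recognized by finite automata.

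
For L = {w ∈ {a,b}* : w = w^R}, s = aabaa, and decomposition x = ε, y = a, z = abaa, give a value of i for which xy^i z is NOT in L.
i = 0

xy⁰z = ε · ε · abaa = abaa; abaa reversed is aaba ≠ abaa, so it is not a palindrome and is not in L.
(Other choices also work, e.g. i = 2, 3; only i = 1 is guaranteed to stay in L since xy¹z = s.)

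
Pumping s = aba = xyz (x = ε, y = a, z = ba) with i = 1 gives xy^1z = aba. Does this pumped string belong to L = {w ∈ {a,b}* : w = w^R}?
Yes

xy¹z = ε · a · ba = aba.
aba reversed is aba, the same string, so it is a palindrome and is in L.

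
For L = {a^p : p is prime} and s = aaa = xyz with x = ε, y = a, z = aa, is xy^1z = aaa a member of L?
Yes

xy¹z = ε · a · aa = aaa.
aaa has length 3, which is prime, so it is in L.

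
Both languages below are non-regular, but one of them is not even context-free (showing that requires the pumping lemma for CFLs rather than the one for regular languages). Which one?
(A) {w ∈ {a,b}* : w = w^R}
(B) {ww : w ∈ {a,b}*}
(B) {ww : w ∈ {a,b}*}

(B) {ww : w ∈ {a,b}*} requires the CFL pumping lemma.

- {w ∈ {a,b}* : w = w^R} is context-free (but not regular)
  • Can be shown non-regular with the regular pumping lemma
  • After pumping, the string is no longer symmetric

- {ww : w ∈ {a,b}*} is NOT context-free
  • Requires the CFL pumping lemma to prove
  • Even a PDA cannot compare two arbitrary halves symbol by symbol; CFL pumping on a^p b^p a^p b^p fails

The CFL pumping lemma is "stronger" in that it can prove non-membership
in the larger class of context-free languages.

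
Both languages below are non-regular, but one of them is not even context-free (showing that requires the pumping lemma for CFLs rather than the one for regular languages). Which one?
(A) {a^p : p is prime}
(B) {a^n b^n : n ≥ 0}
(A) {a^p : p is prime}

(A) {a^p : p is prime} requires the CFL pumping lemma.

- {a^n b^n : n ≥ 0} is context-free (but not regular)
  • Can be shown non-regular with the regular pumping lemma
  • After pumping, the number of a's and b's become unequal

- {a^p : p is prime} is NOT context-free
  • Requires the CFL pumping lemma to prove
  • The CFL pumping lemma also fails because prime gaps are unbounded

The CFL pumping lemma is "stronger" in that it can prove non-membership
in the larger class of context-free languages.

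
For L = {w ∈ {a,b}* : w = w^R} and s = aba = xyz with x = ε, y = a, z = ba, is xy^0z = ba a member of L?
No

xy⁰z = ε · ε · ba = ba.
ba reversed is ab ≠ ba, so it is not a palindrome and is not in L.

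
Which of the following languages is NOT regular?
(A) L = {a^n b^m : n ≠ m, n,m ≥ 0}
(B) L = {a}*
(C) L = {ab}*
(A) {a^n b^m : n ≠ m, n,m ≥ 0}

(A) L = {a^n b^m : n ≠ m, n,m ≥ 0} is NOT regular.

The pumping lemma can be used to prove this:
After pumping a's, we can make n = m

The other languages are regular because they can be recognized by finite automata.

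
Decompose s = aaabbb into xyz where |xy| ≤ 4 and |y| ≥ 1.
x = 'aa', y = 'a', z = 'bbb'

For s = aaabbb and p = 4, one valid decomposition is:
- x = 'aa' (length 2)
- y = 'a' (length 1)
- z = 'bbb' (length 3)

Verification:
- xyz = 'aa' + 'a' + 'bbb' = aaabbb ✓
- |xy| = 3 ≤ 4 ✓
- |y| = 1 > 0 ✓

All pumping lemma constraints are satisfied.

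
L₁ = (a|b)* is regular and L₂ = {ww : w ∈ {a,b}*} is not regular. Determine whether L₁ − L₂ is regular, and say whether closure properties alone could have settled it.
No — L₁ − L₂ is not regular.

L₁ − L₂ is the complement of {ww} within {a,b}*. If it were regular, its complement {ww} would be regular as well (regular languages are closed under complement) — contradiction. So L₁ − L₂ is not regular.

Note that the bare facts "L₁ regular, L₂ non-regular" do not settle the question by themselves: the closure of regular languages under ∪, ∩, complement and difference applies only when BOTH operands are regular. With a non-regular operand the result can come out regular or non-regular depending on the specific languages, so one has to work out L₁ − L₂ for this particular pair, as above.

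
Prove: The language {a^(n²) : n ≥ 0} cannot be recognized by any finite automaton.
Assume for contradiction that L is regular, and let p ≥ 1 be the pumping length given by the pumping lemma.
Choose s = a^(p²). Then s ∈ L and |s| = p² ≥ p.
By the pumping lemma, s = xyz for some x, y, z with |xy| ≤ p, |y| ≥ 1, and xy^i z ∈ L for every i ≥ 0.
Here y = a^k for some k with 1 ≤ k ≤ |xy| ≤ p.

Take i = 2: |xy²z| = p² + k.
Now p² < p² + k ≤ p² + p < p² + 2p + 1 = (p + 1)².
So |xy²z| lies strictly between the consecutive squares p² and (p + 1)², hence is not a perfect square, and xy²z ∉ L.

This contradicts the pumping lemma, which requires xy^i z ∈ L for all i ≥ 0.
Hence L = {a^(n²) : n ≥ 0} is not regular. ∎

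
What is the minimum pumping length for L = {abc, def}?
p = 4

For a finite language L, the pumping lemma holds vacuously if p > max|s| for s ∈ L.

The longest string in L = {abc, def} has length 3.
If p = 4, then no string s ∈ L has |s| ≥ p, so the condition is vacuously true.

The minimum pumping length is p = 4.

Why no smaller p works: for any p ≤ 3, the longest string s ∈ L has |s| = 3 ≥ p, so it would
have to be pumpable; but pumping up (i = 2, 3, ...) produces ever longer strings, which cannot all lie in the
finite language L. So the pumping property fails for every p ≤ 3.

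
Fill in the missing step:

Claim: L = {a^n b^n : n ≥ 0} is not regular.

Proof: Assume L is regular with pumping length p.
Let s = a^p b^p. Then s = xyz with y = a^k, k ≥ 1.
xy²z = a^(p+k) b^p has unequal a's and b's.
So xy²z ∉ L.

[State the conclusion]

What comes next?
This contradicts the pumping lemma for regular languages,
which guarantees xy^i z ∈ L for all i ≥ 0.

Since our assumption that L is regular leads to a contradiction,
we conclude that L = {a^n b^n : n ≥ 0} is NOT regular. ∎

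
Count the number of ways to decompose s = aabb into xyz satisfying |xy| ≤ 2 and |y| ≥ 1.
3

For s = 'aabb' with pumping length p = 2:

Constraints: |xy| ≤ 2, |y| > 0

Valid decompositions (|xy| ≤ p, |y| ≥ 1):
  • x='', y='a', z='abb'
  • x='a', y='a', z='bb'
  • x='', y='aa', z='bb'

Total count: 3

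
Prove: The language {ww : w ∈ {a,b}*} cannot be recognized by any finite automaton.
Assume for contradiction that L is regular, and let p ≥ 1 be the pumping length given by the pumping lemma.
Choose s = a^p b a^p b. Then s ∈ L (take w = a^p b) and |s| = 2p + 2 ≥ p.
By the pumping lemma, s = xyz for some x, y, z with |xy| ≤ p, |y| ≥ 1, and xy^i z ∈ L for every i ≥ 0.
Since |xy| ≤ p and the first p symbols of s are all a's, y = a^k for some k with 1 ≤ k ≤ p.

Take i = 2: t = xy²z = a^(p + k) b a^p b.
Suppose t = uu for some string u. The string t contains exactly two b's and ends in b, so u contains exactly one b and ends in b; hence u = a^j b for some j, and uu = a^j b a^j b. Comparing with t = a^(p + k) b a^p b forces j = p + k (first block) and j = p (second block), which is impossible since k ≥ 1. So t ∉ L.

This contradicts the pumping lemma, which requires xy^i z ∈ L for all i ≥ 0.
Hence L = {ww : w ∈ {a,b}*} is not regular. ∎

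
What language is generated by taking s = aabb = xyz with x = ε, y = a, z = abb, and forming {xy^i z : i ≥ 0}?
{xy^i z : i ≥ 0} = {a^(i+1) b^2 : i ≥ 0} = {abb, aabb, aaabb, ...}

With x = ε, y = a, z = abb: Starting with aabb and pumping the first 'a' (z = abb keeps the second 'a'), we get strings with i+1 a's followed by 2 b's for i = 0, 1, 2, ...; note bb is not produced because z always contributes one a.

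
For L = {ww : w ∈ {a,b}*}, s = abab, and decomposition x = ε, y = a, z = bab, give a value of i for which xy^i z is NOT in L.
i = 2

xy²z = ε · aa · bab = aabab; aabab has odd length 5, so it cannot be written as ww and is not in L.
(Other choices also work, e.g. i = 0, 3; only i = 1 is guaranteed to stay in L since xy¹z = s.)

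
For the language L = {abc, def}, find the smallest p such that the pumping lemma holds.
p = 4

For a finite language L, the pumping lemma holds vacuously if p > max|s| for s ∈ L.

The longest string in L = {abc, def} has length 3.
If p = 4, then no string s ∈ L has |s| ≥ p, so the condition is vacuously true.

The minimum pumping length is p = 4.

Why no smaller p works: for any p ≤ 3, the longest string s ∈ L has |s| = 3 ≥ p, so it would
have to be pumpable; but pumping up (i = 2, 3, ...) produces ever longer strings, which cannot all lie in the
finite language L. So the pumping property fails for every p ≤ 3.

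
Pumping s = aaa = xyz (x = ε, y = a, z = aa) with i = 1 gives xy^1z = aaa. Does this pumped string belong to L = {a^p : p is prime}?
Yes

xy¹z = ε · a · aa = aaa.
aaa has length 3, which is prime, so it is in L.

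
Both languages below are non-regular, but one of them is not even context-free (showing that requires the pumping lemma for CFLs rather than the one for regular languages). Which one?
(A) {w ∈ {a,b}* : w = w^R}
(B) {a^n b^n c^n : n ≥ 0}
(B) {a^n b^n c^n : n ≥ 0}

(B) {a^n b^n c^n : n ≥ 0} requires the CFL pumping lemma.

- {w ∈ {a,b}* : w = w^R} is context-free (but not regular)
  • Can be shown non-regular with the regular pumping lemma
  • After pumping, the string is no longer symmetric

- {a^n b^n c^n : n ≥ 0} is NOT context-free
  • Requires the CFL pumping lemma to prove
  • Cannot maintain three equal counts simultaneously

The CFL pumping lemma is "stronger" in that it can prove non-membership
in the larger class of context-free languages.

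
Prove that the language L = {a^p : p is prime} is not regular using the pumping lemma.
Assume for contradiction that L is regular, and let p ≥ 1 be the pumping length given by the pumping lemma.
Choose a prime q with q ≥ p (one exists because there are infinitely many primes) and let s = a^q. Then s ∈ L and |s| = q ≥ p.
By the pumping lemma, s = xyz for some x, y, z with |xy| ≤ p, |y| ≥ 1, and xy^i z ∈ L for every i ≥ 0.
Here y = a^k for some k with 1 ≤ k ≤ p, and xy^i z = a^(q + (i − 1)k) for every i ≥ 0.

Take i = q + 1: |xy^(q+1) z| = q + qk = q(k + 1).
Both factors satisfy q ≥ 2 and k + 1 ≥ 2, so q(k + 1) is composite, and xy^(q+1) z ∉ L.

This contradicts the pumping lemma, which requires xy^i z ∈ L for all i ≥ 0.
Hence L = {a^p : p is prime} is not regular. ∎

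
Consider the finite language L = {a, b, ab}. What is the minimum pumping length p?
p = 3

For a finite language L, the pumping lemma holds vacuously if p > max|s| for s ∈ L.

The longest string in L = {a, b, ab} has length 2.
If p = 3, then no string s ∈ L has |s| ≥ p, so the condition is vacuously true.

The minimum pumping length is p = 3.

Why no smaller p works: for any p ≤ 2, the longest string s ∈ L has |s| = 2 ≥ p, so it would
have to be pumpable; but pumping up (i = 2, 3, ...) produces ever longer strings, which cannot all lie in the
finite language L. So the pumping property fails for every p ≤ 2.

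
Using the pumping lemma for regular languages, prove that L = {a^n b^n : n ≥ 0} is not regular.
Assume for contradiction that L is regular, and let p ≥ 1 be the pumping length given by the pumping lemma.
Choose s = a^p b^p. Then s ∈ L and |s| = 2p ≥ p.
By the pumping lemma, s = xyz for some x, y, z with |xy| ≤ p, |y| ≥ 1, and xy^i z ∈ L for every i ≥ 0.
Since |xy| ≤ p and the first p symbols of s are all a's, we must have y = a^k for some k with 1 ≤ k ≤ p.

Take i = 3: xy³z = a^(p + 2k) b^p.
This string has p + 2k a's but p b's, and p + 2k > p because k ≥ 1. So xy³z ∉ L.

This contradicts the pumping lemma, which requires xy^i z ∈ L for all i ≥ 0.
Hence L = {a^n b^n : n ≥ 0} is not regular. ∎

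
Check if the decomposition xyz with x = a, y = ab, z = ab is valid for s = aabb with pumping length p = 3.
Violated: xyz = s

The decomposition x = a, y = ab, z = ab for s = aabb with p = 3
violates the constraint: xyz = s

xyz = 'a' + 'ab' + 'ab' = 'aabab' ≠ 'aabb' = s. The decomposition doesn't reconstruct s.

Pumping lemma constraints:
1. xyz = s (decomposition is valid)
2. |xy| ≤ p
3. |y| > 0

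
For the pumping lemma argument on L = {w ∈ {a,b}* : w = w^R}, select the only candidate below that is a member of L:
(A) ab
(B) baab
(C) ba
(B) baab

The pumping lemma is applied to a string s that lies in L, so first check membership of each option:
- (A) ab reversed is ba ≠ ab, so it is not a palindrome and is not in L ✗
- (B) baab reversed is baab, the same string, so it is a palindrome and is in L ✓
- (C) ba reversed is ab ≠ ba, so it is not a palindrome and is not in L ✗

Only (B) baab is in L, so it is the only candidate that could play the role of s.
(In a complete proof one picks s in terms of the pumping length p so that |s| ≥ p is guaranteed; a fixed string like baab illustrates the shape of such an s.)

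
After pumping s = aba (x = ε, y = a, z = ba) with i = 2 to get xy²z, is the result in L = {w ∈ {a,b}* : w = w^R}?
No

xy²z = ε · aa · ba = aaba.
aaba reversed is abaa ≠ aaba, so it is not a palindrome and is not in L.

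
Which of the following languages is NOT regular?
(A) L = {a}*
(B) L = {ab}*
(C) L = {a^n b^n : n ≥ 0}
(C) {a^n b^n : n ≥ 0}

(C) L = {a^n b^n : n ≥ 0} is NOT regular.

The pumping lemma can be used to prove this:
After pumping, the number of a's and b's become unequal

The other languages are regular because they can be recognized by finite automata.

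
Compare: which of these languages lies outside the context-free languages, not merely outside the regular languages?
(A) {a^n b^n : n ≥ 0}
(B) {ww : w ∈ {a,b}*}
(B) {ww : w ∈ {a,b}*}

(B) {ww : w ∈ {a,b}*} requires the CFL pumping lemma.

- {a^n b^n : n ≥ 0} is context-free (but not regular)
  • Can be shown non-regular with the regular pumping lemma
  • After pumping, the number of a's and b's become unequal

- {ww : w ∈ {a,b}*} is NOT context-free
  • Requires the CFL pumping lemma to prove
  • Cannot verify equality of two arbitrary substrings

The CFL pumping lemma is "stronger" in that it can prove non-membership
in the larger class of context-free languages.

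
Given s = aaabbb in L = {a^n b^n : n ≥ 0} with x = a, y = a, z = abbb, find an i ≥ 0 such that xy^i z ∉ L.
i = 0

xy⁰z = a · ε · abbb = aabbb; aabbb has 2 a's and 3 b's; 2 ≠ 3, so it is not in L.
(Other choices also work, e.g. i = 2, 3; only i = 1 is guaranteed to stay in L since xy¹z = s.)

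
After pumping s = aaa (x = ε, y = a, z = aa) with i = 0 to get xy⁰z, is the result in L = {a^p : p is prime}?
Yes

xy⁰z = ε · ε · aa = aa.
aa has length 2, which is prime, so it is in L.
(A single pumped string landing in L is not a contradiction by itself; a non-regularity proof needs some i for which xy^i z ∉ L, for every admissible decomposition.)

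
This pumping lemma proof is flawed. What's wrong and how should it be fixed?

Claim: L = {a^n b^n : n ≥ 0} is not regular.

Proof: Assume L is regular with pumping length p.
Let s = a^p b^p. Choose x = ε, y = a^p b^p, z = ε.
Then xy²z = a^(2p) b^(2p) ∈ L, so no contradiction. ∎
Error: The decomposition violates |xy| ≤ p. With y = a^p b^p, |xy| = |y| = 2p > p. (The proof also miscomputes xy²z, which would be a^p b^p a^p b^p rather than a^(2p) b^(2p), and it wrongly treats one harmless decomposition as settling the matter — the prover does not get to choose the decomposition.)

Correction: The pumping lemma requires |xy| ≤ p, and the argument must handle every decomposition satisfying |xy| ≤ p, |y| ≥ 1. Since s starts with p a's, any such y consists only of a's, say y = a^k with k ≥ 1. Then xy²z = a^(p+k) b^p has unequal numbers of a's and b's, so xy²z ∉ L — the required contradiction.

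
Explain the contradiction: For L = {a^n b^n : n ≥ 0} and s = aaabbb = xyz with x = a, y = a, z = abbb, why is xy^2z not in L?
xy²z = aaaabbb ∉ L

Pumping with i = 2 replaces y = a by y² = aa:
- Original: s = xyz = aaabbb; aaabbb = a^3 b^3 has equal counts (3 = 3), so it is in L
- Pumped: xy²z = a · aa · abbb = aaaabbb
- aaaabbb has 4 a's and 3 b's; 4 ≠ 3, so it is not in L

The pumping lemma would require xy²z ∈ L, so this decomposition yields a contradiction.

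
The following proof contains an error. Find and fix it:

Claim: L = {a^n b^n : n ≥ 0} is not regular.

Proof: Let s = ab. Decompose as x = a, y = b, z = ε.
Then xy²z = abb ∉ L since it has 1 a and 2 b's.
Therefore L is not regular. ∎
Error: The string s = ab might be shorter than the pumping length p.

Correction: Choose s = a^p b^p to ensure |s| ≥ p. Also, the decomposition is wrong: with |xy| ≤ p, y cannot include b's when s starts with p a's.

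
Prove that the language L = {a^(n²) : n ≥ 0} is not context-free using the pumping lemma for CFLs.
Assume for contradiction that L is context-free, and let p ≥ 1 be the pumping length given by the pumping lemma for CFLs.
Choose s = a^(p²). Then s ∈ L and |s| = p² ≥ p.
By the CFL pumping lemma, s = uvxyz for some u, v, x, y, z with |vxy| ≤ p, |vy| ≥ 1, and uv^i xy^i z ∈ L for every i ≥ 0.
All symbols are a's, so only lengths matter: let k = |vy|, with 1 ≤ k ≤ |vxy| ≤ p.

Take i = 2: |uv²xy²z| = p² + k, and p² < p² + k ≤ p² + p < (p + 1)².
So the length lies strictly between consecutive squares and is not a perfect square; uv²xy²z ∉ L.

This contradicts the CFL pumping lemma, which requires uv^i xy^i z ∈ L for all i ≥ 0.
Hence L = {a^(n²) : n ≥ 0} is not context-free. ∎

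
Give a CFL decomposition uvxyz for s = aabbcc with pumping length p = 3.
u='aa', v='b', x='b', y='c', z='c'

For s = aabbcc with pumping length p = 3:

One valid decomposition:
- u = 'aa'
- v = 'b'
- x = 'b'
- y = 'c'
- z = 'c'

Verification:
- uvxyz = 'aa' + 'b' + 'b' + 'c' + 'c' = aabbcc ✓
- |vxy| = |'bbc'| = 3 ≤ 3 ✓
- |vy| = |'bc'| = 2 > 0 ✓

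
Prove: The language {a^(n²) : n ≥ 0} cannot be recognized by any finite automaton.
Assume for contradiction that L is regular, and let p ≥ 1 be the pumping length given by the pumping lemma.
Choose s = a^(p²). Then s ∈ L and |s| = p² ≥ p.
By the pumping lemma, s = xyz for some x, y, z with |xy| ≤ p, |y| ≥ 1, and xy^i z ∈ L for every i ≥ 0.
Here y = a^k for some k with 1 ≤ k ≤ |xy| ≤ p.

Take i = 2: |xy²z| = p² + k.
Now p² < p² + k ≤ p² + p < p² + 2p + 1 = (p + 1)².
So |xy²z| lies strictly between the consecutive squares p² and (p + 1)², hence is not a perfect square, and xy²z ∉ L.

This contradicts the pumping lemma, which requires xy^i z ∈ L for all i ≥ 0.
Hence L = {a^(n²) : n ≥ 0} is not regular. ∎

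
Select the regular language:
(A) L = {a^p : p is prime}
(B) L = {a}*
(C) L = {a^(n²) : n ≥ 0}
(B) {a}*

(B) L = {a}* is regular.

This can be recognized by a finite automaton (DFA/NFA).
Regular expressions like {a}* define regular languages.

The other choices are not regular:
- {a^p : p is prime}: After pumping, the length becomes composite
- {a^(n²) : n ≥ 0}: After pumping, length is no longer a perfect square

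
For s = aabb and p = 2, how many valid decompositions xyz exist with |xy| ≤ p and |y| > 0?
3

For s = 'aabb' with pumping length p = 2:

Constraints: |xy| ≤ 2, |y| > 0

Valid decompositions (|xy| ≤ p, |y| ≥ 1):
  • x='', y='a', z='abb'
  • x='a', y='a', z='bb'
  • x='', y='aa', z='bb'

Total count: 3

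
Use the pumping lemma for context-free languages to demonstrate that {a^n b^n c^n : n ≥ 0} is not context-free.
Assume for contradiction that L is context-free, and let p ≥ 1 be the pumping length given by the pumping lemma for CFLs.
Choose s = a^p b^p c^p. Then s ∈ L and |s| = 3p ≥ p.
By the CFL pumping lemma, s = uvxyz for some u, v, x, y, z with |vxy| ≤ p, |vy| ≥ 1, and uv^i xy^i z ∈ L for every i ≥ 0.

Because |vxy| ≤ p, the window vxy cannot contain both an a and a c: any substring of s containing both must include the entire block b^p plus at least one a and one c, so it has length ≥ p + 2 > p.
Hence at least one of the letters a, c does not occur in vy at all.

Take i = 0: the string uxz is obtained from s by deleting |vy| ≥ 1 symbols, so |uxz| = 3p − |vy| < 3p.
But the letter (a or c) that does not occur in vy still occurs exactly p times in uxz. Every string of L with exactly p copies of some letter is a^p b^p c^p, of length 3p. Since |uxz| < 3p, uxz ∉ L.

This contradicts the CFL pumping lemma, which requires uv^i xy^i z ∈ L for all i ≥ 0.
Hence L = {a^n b^n c^n : n ≥ 0} is not context-free. ∎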